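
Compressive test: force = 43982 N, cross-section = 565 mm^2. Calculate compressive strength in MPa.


CS = 43982 / 565 = 77.8 MPa

77.8


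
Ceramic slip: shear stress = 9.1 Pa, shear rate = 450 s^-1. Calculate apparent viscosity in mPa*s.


eta = tau/gamma * 1000 = 9.1/450 * 1000 = 20.2 mPa*s

20.2


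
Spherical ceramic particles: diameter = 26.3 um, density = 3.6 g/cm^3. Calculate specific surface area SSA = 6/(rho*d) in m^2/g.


SSA = 6 / (3.6 * 26.3) = 0.063 m^2/g

0.063


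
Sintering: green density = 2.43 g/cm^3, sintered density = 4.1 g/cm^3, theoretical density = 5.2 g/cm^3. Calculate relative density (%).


Relative = 4.1 / 5.2 * 100 = 78.8%

78.8


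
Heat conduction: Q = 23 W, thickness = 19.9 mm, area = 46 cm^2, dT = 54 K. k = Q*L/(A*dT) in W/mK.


k = 23*19.9/1000/(46/10000*54) = 1.84 W/mK

1.84


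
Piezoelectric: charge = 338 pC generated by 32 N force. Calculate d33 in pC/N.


d33 = 338 / 32 = 10.6 pC/N

10.6


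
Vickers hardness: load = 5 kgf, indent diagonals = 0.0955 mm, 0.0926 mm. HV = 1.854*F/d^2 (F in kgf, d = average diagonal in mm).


d_avg = (0.0955+0.0926)/2 = 0.09405 mm
HV = 1.854*5/0.09405^2 = 1048

1048


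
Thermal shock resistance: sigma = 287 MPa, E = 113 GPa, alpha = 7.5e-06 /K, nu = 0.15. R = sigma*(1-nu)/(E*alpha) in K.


R = 287*(1-0.15)/(113*1000*7.5e-06) = 288 K

288


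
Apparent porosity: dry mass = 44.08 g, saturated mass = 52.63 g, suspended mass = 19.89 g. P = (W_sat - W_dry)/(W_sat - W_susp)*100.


P = (52.63 - 44.08) / (52.63 - 19.89) * 100 = 8.55 / 32.74 * 100 = 26.1%

26.1


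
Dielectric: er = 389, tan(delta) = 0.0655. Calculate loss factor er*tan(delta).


Loss = 389 * 0.0655 = 25.48

25.48


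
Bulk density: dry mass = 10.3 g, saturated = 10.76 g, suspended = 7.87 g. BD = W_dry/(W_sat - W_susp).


BD = 10.3 / (10.76 - 7.87) = 10.3 / 2.89 = 3.564 g/cm^3

3.564


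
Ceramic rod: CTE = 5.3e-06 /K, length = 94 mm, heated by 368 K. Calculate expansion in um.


dL = 5.3e-06 * 94 * 368 * 1000 = 183.338 um

183.338


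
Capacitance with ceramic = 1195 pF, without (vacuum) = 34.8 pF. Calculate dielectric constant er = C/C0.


er = 1195 / 34.8 = 34.34

34.34


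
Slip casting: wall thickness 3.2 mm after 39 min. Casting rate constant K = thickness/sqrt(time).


K = 3.2 / sqrt(39) = 3.2 / 6.245 = 0.512 mm/min^0.5

0.512


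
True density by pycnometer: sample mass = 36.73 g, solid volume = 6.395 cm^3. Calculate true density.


TD = 36.73 / 6.395 = 5.744 g/cm^3

5.744


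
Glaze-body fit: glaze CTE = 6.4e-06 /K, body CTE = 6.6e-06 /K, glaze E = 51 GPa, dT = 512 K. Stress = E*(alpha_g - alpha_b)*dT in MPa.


Stress = 51*1000*(6.4e-06 - 6.6e-06)*512 = -5.2 MPa

-5.2


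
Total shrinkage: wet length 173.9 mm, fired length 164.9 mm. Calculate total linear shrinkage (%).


TS = (173.9 - 164.9) / 173.9 * 100 = 5.18%

5.18


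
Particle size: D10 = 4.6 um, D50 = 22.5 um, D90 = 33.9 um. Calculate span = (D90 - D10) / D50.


Span = (33.9 - 4.6) / 22.5 = 29.3 / 22.5 = 1.302

1.302


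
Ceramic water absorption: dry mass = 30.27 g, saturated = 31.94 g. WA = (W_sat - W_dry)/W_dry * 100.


WA = (31.94 - 30.27) / 30.27 * 100 = 5.52%

5.52


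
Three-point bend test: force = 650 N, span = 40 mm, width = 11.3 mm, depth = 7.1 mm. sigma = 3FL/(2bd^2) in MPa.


sigma = 3*650*40/(2*11.3*7.1^2) = 68.5 MPa

68.5


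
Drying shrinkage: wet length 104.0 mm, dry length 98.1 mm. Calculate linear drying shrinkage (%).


DS = (104.0 - 98.1) / 104.0 * 100 = 5.67%

5.67


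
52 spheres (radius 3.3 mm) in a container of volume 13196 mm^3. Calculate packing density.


V_sphere = 4/3*pi*3.3^3 = 150.5326 mm^3
Total V = 52*150.5326 = 7827.6952 mm^3
PD = 7827.6952 / 13196 = 0.593

0.593


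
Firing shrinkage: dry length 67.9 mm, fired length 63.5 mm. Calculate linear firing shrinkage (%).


FS = (67.9 - 63.5) / 67.9 * 100 = 6.48%

6.48


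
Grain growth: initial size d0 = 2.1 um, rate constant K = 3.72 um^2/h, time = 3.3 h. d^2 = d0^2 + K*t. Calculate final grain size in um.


d^2 = 2.1^2 + 3.72*3.3 = 16.686
d = sqrt(16.686) = 4.08 um

4.08


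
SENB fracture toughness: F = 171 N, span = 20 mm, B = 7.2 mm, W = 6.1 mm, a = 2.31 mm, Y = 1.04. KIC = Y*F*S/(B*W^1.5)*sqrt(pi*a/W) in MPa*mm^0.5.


KIC = 1.04*171*20/(7.2*6.1^1.5)*sqrt(pi*2.31/6.1) = 35.76

35.76


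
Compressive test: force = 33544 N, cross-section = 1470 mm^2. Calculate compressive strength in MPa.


CS = 33544 / 1470 = 22.8 MPa

22.8


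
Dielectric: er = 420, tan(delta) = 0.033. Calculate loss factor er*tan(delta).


Loss = 420 * 0.033 = 13.86

13.86


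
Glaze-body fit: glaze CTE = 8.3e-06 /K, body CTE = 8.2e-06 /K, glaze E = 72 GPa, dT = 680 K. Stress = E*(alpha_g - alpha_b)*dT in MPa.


Stress = 72*1000*(8.3e-06 - 8.2e-06)*680 = 4.9 MPa

4.9


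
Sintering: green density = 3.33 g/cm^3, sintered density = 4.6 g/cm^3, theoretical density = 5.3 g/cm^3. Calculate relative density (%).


Relative = 4.6 / 5.3 * 100 = 86.8%

86.8


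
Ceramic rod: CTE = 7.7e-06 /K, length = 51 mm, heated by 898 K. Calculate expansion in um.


dL = 7.7e-06 * 51 * 898 * 1000 = 352.645 um

352.645


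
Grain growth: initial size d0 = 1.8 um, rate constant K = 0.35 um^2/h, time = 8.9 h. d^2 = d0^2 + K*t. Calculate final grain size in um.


d^2 = 1.8^2 + 0.35*8.9 = 6.355
d = sqrt(6.355) = 2.52 um

2.52


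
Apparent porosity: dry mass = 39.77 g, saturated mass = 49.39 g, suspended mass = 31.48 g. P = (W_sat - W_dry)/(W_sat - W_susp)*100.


P = (49.39 - 39.77) / (49.39 - 31.48) * 100 = 9.62 / 17.91 * 100 = 53.7%

53.7


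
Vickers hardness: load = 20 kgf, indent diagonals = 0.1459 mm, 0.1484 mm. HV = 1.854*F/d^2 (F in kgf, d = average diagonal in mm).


d_avg = (0.1459+0.1484)/2 = 0.14715 mm
HV = 1.854*20/0.14715^2 = 1712

1712


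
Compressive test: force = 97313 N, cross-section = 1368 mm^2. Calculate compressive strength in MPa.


CS = 97313 / 1368 = 71.1 MPa

71.1


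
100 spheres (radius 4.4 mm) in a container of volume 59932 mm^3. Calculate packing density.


V_sphere = 4/3*pi*4.4^3 = 356.8179 mm^3
Total V = 100*356.8179 = 35681.79 mm^3
PD = 35681.79 / 59932 = 0.595

0.595


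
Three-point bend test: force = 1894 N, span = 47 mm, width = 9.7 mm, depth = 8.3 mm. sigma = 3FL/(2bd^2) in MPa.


sigma = 3*1894*47/(2*9.7*8.3^2) = 199.8 MPa

199.8


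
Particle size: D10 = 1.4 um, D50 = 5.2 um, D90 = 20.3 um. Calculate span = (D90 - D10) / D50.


Span = (20.3 - 1.4) / 5.2 = 18.9 / 5.2 = 3.635

3.635


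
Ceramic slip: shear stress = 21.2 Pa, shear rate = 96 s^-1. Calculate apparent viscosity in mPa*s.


eta = tau/gamma * 1000 = 21.2/96 * 1000 = 220.8 mPa*s

220.8


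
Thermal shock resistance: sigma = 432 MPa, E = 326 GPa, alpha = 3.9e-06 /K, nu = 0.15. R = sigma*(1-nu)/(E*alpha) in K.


R = 432*(1-0.15)/(326*1000*3.9e-06) = 289 K

289


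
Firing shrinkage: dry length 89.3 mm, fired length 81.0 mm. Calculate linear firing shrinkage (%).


FS = (89.3 - 81.0) / 89.3 * 100 = 9.29%

9.29


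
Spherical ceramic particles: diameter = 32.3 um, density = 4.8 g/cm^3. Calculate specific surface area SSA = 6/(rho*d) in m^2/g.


SSA = 6 / (4.8 * 32.3) = 0.039 m^2/g

0.039


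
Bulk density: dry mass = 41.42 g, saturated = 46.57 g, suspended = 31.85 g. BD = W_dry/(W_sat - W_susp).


BD = 41.42 / (46.57 - 31.85) = 41.42 / 14.72 = 2.814 g/cm^3

2.814


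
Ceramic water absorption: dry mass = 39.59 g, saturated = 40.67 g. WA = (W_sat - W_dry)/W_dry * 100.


WA = (40.67 - 39.59) / 39.59 * 100 = 2.73%

2.73


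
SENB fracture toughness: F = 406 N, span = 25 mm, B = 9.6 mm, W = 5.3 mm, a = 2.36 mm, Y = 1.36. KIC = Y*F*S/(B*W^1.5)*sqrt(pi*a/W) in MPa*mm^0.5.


KIC = 1.36*406*25/(9.6*5.3^1.5)*sqrt(pi*2.36/5.3) = 139.38

139.38


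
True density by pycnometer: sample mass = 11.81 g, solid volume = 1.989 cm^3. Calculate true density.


TD = 11.81 / 1.989 = 5.938 g/cm^3

5.938


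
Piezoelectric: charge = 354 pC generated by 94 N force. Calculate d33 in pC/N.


d33 = 354 / 94 = 3.8 pC/N

3.8


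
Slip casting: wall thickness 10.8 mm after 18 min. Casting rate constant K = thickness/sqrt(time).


K = 10.8 / sqrt(18) = 10.8 / 4.2426 = 2.546 mm/min^0.5

2.546


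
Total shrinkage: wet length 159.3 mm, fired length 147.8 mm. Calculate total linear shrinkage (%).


TS = (159.3 - 147.8) / 159.3 * 100 = 7.22%

7.22


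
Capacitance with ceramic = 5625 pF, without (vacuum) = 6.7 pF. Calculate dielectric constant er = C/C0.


er = 5625 / 6.7 = 839.55

839.55


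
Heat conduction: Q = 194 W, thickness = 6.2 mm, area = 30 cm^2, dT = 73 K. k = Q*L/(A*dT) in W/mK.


k = 194*6.2/1000/(30/10000*73) = 5.49 W/mK

5.49


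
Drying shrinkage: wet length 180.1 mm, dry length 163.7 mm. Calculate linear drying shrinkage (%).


DS = (180.1 - 163.7) / 180.1 * 100 = 9.11%

9.11


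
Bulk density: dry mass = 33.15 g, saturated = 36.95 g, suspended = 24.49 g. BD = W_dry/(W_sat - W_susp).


BD = 33.15 / (36.95 - 24.49) = 33.15 / 12.46 = 2.661 g/cm^3

2.661


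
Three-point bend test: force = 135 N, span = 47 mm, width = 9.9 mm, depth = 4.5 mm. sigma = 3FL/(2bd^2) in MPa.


sigma = 3*135*47/(2*9.9*4.5^2) = 47.5 MPa

47.5


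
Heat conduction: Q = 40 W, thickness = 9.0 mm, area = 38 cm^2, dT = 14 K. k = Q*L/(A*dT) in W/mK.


k = 40*9.0/1000/(38/10000*14) = 6.77 W/mK

6.77


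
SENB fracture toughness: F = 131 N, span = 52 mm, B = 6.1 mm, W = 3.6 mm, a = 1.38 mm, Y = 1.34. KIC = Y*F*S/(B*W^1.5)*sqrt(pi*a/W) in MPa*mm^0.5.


KIC = 1.34*131*52/(6.1*3.6^1.5)*sqrt(pi*1.38/3.6) = 240.41

240.41


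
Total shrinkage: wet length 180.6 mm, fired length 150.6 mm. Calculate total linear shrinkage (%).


TS = (180.6 - 150.6) / 180.6 * 100 = 16.61%

16.61


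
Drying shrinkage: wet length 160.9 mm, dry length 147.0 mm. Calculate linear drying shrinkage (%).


DS = (160.9 - 147.0) / 160.9 * 100 = 8.64%

8.64


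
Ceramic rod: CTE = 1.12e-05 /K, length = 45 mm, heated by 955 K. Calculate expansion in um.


dL = 1.12e-05 * 45 * 955 * 1000 = 481.32 um

481.32


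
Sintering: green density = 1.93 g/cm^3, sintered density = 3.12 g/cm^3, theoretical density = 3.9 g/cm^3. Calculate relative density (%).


Relative = 3.12 / 3.9 * 100 = 80.0%

80.0


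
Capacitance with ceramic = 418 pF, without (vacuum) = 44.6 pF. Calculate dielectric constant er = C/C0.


er = 418 / 44.6 = 9.37

9.37


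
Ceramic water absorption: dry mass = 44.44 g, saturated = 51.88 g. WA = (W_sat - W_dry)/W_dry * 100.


WA = (51.88 - 44.44) / 44.44 * 100 = 16.74%

16.74


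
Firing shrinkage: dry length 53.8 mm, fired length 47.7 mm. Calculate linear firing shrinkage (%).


FS = (53.8 - 47.7) / 53.8 * 100 = 11.34%

11.34


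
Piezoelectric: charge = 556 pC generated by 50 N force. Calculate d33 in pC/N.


d33 = 556 / 50 = 11.1 pC/N

11.1


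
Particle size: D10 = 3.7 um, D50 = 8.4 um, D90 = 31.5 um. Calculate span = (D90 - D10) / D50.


Span = (31.5 - 3.7) / 8.4 = 27.8 / 8.4 = 3.31

3.31


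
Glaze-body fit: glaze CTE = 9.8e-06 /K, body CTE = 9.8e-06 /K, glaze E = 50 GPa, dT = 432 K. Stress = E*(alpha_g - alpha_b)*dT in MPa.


Stress = 50*1000*(9.8e-06 - 9.8e-06)*432 = 0.0 MPa

0.0


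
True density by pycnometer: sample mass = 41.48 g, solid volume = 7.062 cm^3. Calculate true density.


TD = 41.48 / 7.062 = 5.874 g/cm^3

5.874


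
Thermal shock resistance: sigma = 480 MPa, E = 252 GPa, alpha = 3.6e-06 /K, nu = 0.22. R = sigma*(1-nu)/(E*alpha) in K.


R = 480*(1-0.22)/(252*1000*3.6e-06) = 413 K

413


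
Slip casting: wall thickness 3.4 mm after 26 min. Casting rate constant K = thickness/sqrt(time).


K = 3.4 / sqrt(26) = 3.4 / 5.099 = 0.667 mm/min^0.5

0.667


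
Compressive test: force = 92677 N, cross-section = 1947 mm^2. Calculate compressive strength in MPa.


CS = 92677 / 1947 = 47.6 MPa

47.6


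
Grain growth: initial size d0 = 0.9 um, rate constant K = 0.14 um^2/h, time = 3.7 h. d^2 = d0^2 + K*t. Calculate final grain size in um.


d^2 = 0.9^2 + 0.14*3.7 = 1.328
d = sqrt(1.328) = 1.15 um

1.15


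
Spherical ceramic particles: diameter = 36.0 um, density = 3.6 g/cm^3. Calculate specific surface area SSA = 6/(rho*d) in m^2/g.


SSA = 6 / (3.6 * 36.0) = 0.046 m^2/g

0.046


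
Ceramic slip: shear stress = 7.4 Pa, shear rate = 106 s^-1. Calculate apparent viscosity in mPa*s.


eta = tau/gamma * 1000 = 7.4/106 * 1000 = 69.8 mPa*s

69.8


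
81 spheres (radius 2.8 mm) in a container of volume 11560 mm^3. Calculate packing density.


V_sphere = 4/3*pi*2.8^3 = 91.9523 mm^3
Total V = 81*91.9523 = 7448.1363 mm^3
PD = 7448.1363 / 11560 = 0.644

0.644


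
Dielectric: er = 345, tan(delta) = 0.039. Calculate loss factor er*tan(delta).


Loss = 345 * 0.039 = 13.455

13.455


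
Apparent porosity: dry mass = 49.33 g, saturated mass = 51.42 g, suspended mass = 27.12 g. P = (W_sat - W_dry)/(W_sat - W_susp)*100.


P = (51.42 - 49.33) / (51.42 - 27.12) * 100 = 2.09 / 24.3 * 100 = 8.6%

8.6


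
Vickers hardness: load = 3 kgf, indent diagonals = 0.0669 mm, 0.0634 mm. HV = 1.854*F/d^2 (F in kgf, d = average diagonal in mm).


d_avg = (0.0669+0.0634)/2 = 0.06515 mm
HV = 1.854*3/0.06515^2 = 1310

1310


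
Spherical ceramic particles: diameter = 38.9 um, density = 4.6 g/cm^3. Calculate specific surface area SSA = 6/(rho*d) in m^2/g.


SSA = 6 / (4.6 * 38.9) = 0.034 m^2/g

0.034


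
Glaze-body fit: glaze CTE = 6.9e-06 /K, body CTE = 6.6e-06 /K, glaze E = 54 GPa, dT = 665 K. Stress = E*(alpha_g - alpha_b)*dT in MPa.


Stress = 54*1000*(6.9e-06 - 6.6e-06)*665 = 10.8 MPa

10.8


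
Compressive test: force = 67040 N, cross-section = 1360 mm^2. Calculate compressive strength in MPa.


CS = 67040 / 1360 = 49.3 MPa

49.3


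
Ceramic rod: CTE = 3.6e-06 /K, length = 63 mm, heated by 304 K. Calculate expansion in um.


dL = 3.6e-06 * 63 * 304 * 1000 = 68.947 um

68.947


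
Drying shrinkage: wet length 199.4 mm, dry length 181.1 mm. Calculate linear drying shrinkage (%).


DS = (199.4 - 181.1) / 199.4 * 100 = 9.18%

9.18


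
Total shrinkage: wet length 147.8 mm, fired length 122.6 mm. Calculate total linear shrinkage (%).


TS = (147.8 - 122.6) / 147.8 * 100 = 17.05%

17.05


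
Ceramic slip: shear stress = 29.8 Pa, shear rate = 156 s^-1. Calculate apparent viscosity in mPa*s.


eta = tau/gamma * 1000 = 29.8/156 * 1000 = 191.0 mPa*s

191.0


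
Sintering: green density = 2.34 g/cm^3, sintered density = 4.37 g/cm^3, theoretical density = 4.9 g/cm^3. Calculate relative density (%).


Relative = 4.37 / 4.9 * 100 = 89.2%

89.2


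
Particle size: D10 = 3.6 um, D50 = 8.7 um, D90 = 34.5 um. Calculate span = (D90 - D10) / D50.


Span = (34.5 - 3.6) / 8.7 = 30.9 / 8.7 = 3.552

3.552


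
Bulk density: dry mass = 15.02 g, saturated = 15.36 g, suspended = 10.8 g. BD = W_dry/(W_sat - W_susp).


BD = 15.02 / (15.36 - 10.8) = 15.02 / 4.56 = 3.294 g/cm^3

3.294


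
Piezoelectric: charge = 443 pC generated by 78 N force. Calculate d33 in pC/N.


d33 = 443 / 78 = 5.7 pC/N

5.7


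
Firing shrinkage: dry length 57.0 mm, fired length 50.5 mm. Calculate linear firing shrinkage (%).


FS = (57.0 - 50.5) / 57.0 * 100 = 11.4%

11.4


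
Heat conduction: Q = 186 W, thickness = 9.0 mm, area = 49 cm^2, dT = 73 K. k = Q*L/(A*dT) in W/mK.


k = 186*9.0/1000/(49/10000*73) = 4.68 W/mK

4.68


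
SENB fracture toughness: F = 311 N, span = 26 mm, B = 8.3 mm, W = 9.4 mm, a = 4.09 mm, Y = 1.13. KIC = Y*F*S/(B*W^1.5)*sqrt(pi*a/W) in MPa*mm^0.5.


KIC = 1.13*311*26/(8.3*9.4^1.5)*sqrt(pi*4.09/9.4) = 44.66

44.66


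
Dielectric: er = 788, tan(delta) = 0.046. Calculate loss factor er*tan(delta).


Loss = 788 * 0.046 = 36.248

36.248


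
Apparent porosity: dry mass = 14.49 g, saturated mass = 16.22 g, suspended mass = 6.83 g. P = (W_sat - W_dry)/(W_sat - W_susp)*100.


P = (16.22 - 14.49) / (16.22 - 6.83) * 100 = 1.73 / 9.39 * 100 = 18.4%

18.4


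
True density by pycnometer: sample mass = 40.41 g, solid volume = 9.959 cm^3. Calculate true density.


TD = 40.41 / 9.959 = 4.058 g/cm^3

4.058


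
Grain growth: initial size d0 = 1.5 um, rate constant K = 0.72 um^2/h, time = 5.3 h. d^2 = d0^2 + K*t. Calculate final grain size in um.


d^2 = 1.5^2 + 0.72*5.3 = 6.066
d = sqrt(6.066) = 2.46 um

2.46


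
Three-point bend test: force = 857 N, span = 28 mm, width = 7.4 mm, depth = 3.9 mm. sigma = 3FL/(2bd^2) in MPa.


sigma = 3*857*28/(2*7.4*3.9^2) = 319.8 MPa

319.8


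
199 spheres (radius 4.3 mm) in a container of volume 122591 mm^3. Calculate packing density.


V_sphere = 4/3*pi*4.3^3 = 333.0381 mm^3
Total V = 199*333.0381 = 66274.5819 mm^3
PD = 66274.5819 / 122591 = 0.541

0.541


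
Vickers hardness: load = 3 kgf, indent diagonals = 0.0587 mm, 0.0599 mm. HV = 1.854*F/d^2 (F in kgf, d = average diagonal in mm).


d_avg = (0.0587+0.0599)/2 = 0.0593 mm
HV = 1.854*3/0.0593^2 = 1582

1582


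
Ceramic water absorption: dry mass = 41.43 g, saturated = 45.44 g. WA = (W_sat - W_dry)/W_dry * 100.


WA = (45.44 - 41.43) / 41.43 * 100 = 9.68%

9.68


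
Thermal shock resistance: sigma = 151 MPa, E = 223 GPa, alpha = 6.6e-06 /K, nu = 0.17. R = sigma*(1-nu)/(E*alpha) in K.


R = 151*(1-0.17)/(223*1000*6.6e-06) = 85 K

85


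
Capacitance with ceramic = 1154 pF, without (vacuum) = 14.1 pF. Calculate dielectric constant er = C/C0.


er = 1154 / 14.1 = 81.84

81.84


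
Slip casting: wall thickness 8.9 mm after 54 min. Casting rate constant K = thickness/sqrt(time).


K = 8.9 / sqrt(54) = 8.9 / 7.3485 = 1.211 mm/min^0.5

1.211


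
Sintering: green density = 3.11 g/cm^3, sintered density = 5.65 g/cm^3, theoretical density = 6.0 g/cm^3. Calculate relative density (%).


Relative = 5.65 / 6.0 * 100 = 94.2%

94.2


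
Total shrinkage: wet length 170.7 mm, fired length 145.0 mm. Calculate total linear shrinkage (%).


TS = (170.7 - 145.0) / 170.7 * 100 = 15.06%

15.06


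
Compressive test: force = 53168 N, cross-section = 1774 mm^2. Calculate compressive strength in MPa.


CS = 53168 / 1774 = 30.0 MPa

30.0


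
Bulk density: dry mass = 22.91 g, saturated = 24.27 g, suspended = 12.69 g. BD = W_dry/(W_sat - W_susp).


BD = 22.91 / (24.27 - 12.69) = 22.91 / 11.58 = 1.978 g/cm^3

1.978


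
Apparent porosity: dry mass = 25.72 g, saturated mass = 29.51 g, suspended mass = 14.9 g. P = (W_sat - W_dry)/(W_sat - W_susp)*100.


P = (29.51 - 25.72) / (29.51 - 14.9) * 100 = 3.79 / 14.61 * 100 = 25.9%

25.9


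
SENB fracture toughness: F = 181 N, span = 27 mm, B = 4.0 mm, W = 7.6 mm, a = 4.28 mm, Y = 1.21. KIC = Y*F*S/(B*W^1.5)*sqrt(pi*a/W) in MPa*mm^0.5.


KIC = 1.21*181*27/(4.0*7.6^1.5)*sqrt(pi*4.28/7.6) = 93.85

93.85


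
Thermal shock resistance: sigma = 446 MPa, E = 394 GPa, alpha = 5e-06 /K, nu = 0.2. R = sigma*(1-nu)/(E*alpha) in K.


R = 446*(1-0.2)/(394*1000*5e-06) = 181 K

181


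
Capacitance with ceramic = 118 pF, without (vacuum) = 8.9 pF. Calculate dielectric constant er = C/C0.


er = 118 / 8.9 = 13.26

13.26


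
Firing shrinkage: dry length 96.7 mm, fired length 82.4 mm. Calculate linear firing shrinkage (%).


FS = (96.7 - 82.4) / 96.7 * 100 = 14.79%

14.79


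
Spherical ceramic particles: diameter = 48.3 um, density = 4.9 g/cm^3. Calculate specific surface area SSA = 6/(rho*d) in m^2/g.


SSA = 6 / (4.9 * 48.3) = 0.025 m^2/g

0.025


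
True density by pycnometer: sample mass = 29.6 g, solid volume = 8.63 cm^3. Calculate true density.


TD = 29.6 / 8.63 = 3.43 g/cm^3

3.43


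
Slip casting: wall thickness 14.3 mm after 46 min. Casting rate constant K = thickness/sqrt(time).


K = 14.3 / sqrt(46) = 14.3 / 6.7823 = 2.108 mm/min^0.5

2.108


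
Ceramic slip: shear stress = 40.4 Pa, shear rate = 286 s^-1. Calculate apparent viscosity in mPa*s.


eta = tau/gamma * 1000 = 40.4/286 * 1000 = 141.3 mPa*s

141.3


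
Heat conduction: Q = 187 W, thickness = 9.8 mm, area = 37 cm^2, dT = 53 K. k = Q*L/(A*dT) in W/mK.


k = 187*9.8/1000/(37/10000*53) = 9.35 W/mK

9.35


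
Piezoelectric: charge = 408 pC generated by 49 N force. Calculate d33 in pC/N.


d33 = 408 / 49 = 8.3 pC/N

8.3


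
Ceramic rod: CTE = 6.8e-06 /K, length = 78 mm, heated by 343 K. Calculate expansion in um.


dL = 6.8e-06 * 78 * 343 * 1000 = 181.927 um

181.927


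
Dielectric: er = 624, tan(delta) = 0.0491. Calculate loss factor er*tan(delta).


Loss = 624 * 0.0491 = 30.638

30.638


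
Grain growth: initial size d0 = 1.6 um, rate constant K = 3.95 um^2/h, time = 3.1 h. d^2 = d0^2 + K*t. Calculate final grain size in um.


d^2 = 1.6^2 + 3.95*3.1 = 14.805
d = sqrt(14.805) = 3.85 um

3.85


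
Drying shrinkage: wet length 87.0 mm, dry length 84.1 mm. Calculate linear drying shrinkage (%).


DS = (87.0 - 84.1) / 87.0 * 100 = 3.33%

3.33


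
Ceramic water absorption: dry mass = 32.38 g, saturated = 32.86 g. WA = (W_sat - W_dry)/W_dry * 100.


WA = (32.86 - 32.38) / 32.38 * 100 = 1.48%

1.48


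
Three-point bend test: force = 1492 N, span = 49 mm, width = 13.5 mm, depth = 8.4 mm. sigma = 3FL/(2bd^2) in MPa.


sigma = 3*1492*49/(2*13.5*8.4^2) = 115.1 MPa

115.1


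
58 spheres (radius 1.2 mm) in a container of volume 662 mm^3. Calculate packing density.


V_sphere = 4/3*pi*1.2^3 = 7.2382 mm^3
Total V = 58*7.2382 = 419.8156 mm^3
PD = 419.8156 / 662 = 0.634

0.634


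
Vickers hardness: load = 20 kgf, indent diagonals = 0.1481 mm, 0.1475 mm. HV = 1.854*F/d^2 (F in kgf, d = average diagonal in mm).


d_avg = (0.1481+0.1475)/2 = 0.1478 mm
HV = 1.854*20/0.1478^2 = 1697

1697


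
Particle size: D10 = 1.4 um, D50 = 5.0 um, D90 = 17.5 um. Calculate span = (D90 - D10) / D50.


Span = (17.5 - 1.4) / 5.0 = 16.1 / 5.0 = 3.22

3.22


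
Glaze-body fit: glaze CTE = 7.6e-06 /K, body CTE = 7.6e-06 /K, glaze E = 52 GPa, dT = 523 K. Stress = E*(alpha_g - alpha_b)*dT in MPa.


Stress = 52*1000*(7.6e-06 - 7.6e-06)*523 = 0.0 MPa

0.0


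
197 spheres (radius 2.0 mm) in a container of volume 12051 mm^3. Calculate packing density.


V_sphere = 4/3*pi*2.0^3 = 33.5103 mm^3
Total V = 197*33.5103 = 6601.5291 mm^3
PD = 6601.5291 / 12051 = 0.548

0.548


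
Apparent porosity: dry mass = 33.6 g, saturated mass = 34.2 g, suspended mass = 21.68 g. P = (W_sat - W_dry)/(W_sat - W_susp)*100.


P = (34.2 - 33.6) / (34.2 - 21.68) * 100 = 0.6 / 12.52 * 100 = 4.8%

4.8


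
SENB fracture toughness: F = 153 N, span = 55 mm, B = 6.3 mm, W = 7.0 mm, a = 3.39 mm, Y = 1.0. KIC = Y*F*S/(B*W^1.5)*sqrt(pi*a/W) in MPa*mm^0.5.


KIC = 1.0*153*55/(6.3*7.0^1.5)*sqrt(pi*3.39/7.0) = 88.96

88.96


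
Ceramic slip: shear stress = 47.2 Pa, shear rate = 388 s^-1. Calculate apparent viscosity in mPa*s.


eta = tau/gamma * 1000 = 47.2/388 * 1000 = 121.6 mPa*s

121.6


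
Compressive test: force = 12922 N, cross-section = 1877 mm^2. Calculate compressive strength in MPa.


CS = 12922 / 1877 = 6.9 MPa

6.9


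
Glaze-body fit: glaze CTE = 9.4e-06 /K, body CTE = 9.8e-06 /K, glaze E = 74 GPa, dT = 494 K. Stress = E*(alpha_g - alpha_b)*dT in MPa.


Stress = 74*1000*(9.4e-06 - 9.8e-06)*494 = -14.6 MPa

-14.6


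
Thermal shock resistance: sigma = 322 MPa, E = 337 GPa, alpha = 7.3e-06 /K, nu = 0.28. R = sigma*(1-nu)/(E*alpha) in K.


R = 322*(1-0.28)/(337*1000*7.3e-06) = 94 K

94


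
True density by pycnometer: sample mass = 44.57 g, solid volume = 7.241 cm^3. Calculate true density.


TD = 44.57 / 7.241 = 6.155 g/cm^3

6.155


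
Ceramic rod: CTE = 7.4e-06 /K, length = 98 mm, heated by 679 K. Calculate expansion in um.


dL = 7.4e-06 * 98 * 679 * 1000 = 492.411 um

492.411


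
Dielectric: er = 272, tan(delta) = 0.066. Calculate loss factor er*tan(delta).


Loss = 272 * 0.066 = 17.952

17.952


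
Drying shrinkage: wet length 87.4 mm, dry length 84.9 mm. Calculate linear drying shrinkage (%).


DS = (87.4 - 84.9) / 87.4 * 100 = 2.86%

2.86


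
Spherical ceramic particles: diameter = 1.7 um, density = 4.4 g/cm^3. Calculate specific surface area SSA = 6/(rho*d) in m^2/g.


SSA = 6 / (4.4 * 1.7) = 0.802 m^2/g

0.802


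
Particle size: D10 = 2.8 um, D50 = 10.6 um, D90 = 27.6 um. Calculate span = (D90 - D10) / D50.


Span = (27.6 - 2.8) / 10.6 = 24.8 / 10.6 = 2.34

2.34


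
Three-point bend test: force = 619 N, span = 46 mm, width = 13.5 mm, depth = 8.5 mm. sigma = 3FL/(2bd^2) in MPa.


sigma = 3*619*46/(2*13.5*8.5^2) = 43.8 MPa

43.8


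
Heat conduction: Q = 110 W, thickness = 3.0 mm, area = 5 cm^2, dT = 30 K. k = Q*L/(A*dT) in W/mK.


k = 110*3.0/1000/(5/10000*30) = 22.0 W/mK

22.0


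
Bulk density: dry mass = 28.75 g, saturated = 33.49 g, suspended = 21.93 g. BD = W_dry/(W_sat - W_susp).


BD = 28.75 / (33.49 - 21.93) = 28.75 / 11.56 = 2.487 g/cm^3

2.487


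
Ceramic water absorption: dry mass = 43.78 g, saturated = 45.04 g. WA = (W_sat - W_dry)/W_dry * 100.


WA = (45.04 - 43.78) / 43.78 * 100 = 2.88%

2.88


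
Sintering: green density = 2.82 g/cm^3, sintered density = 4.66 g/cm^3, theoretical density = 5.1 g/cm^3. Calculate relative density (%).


Relative = 4.66 / 5.1 * 100 = 91.4%

91.4


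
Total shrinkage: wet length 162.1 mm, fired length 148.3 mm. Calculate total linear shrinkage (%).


TS = (162.1 - 148.3) / 162.1 * 100 = 8.51%

8.51


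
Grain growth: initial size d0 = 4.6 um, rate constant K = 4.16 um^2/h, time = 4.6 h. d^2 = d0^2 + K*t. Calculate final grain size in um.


d^2 = 4.6^2 + 4.16*4.6 = 40.296
d = sqrt(40.296) = 6.35 um

6.35


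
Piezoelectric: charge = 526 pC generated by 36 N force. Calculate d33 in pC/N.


d33 = 526 / 36 = 14.6 pC/N

14.6


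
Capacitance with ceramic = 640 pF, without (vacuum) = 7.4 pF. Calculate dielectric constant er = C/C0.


er = 640 / 7.4 = 86.49

86.49


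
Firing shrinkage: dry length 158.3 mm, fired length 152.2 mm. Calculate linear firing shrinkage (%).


FS = (158.3 - 152.2) / 158.3 * 100 = 3.85%

3.85


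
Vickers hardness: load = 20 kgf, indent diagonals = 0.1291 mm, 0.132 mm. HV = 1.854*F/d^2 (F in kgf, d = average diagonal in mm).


d_avg = (0.1291+0.132)/2 = 0.13055 mm
HV = 1.854*20/0.13055^2 = 2176

2176


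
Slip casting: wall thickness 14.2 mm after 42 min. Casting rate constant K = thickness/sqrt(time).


K = 14.2 / sqrt(42) = 14.2 / 6.4807 = 2.191 mm/min^0.5

2.191


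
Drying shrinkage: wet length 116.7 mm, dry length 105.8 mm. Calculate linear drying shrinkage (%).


DS = (116.7 - 105.8) / 116.7 * 100 = 9.34%

9.34


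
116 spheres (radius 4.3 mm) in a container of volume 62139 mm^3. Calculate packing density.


V_sphere = 4/3*pi*4.3^3 = 333.0381 mm^3
Total V = 116*333.0381 = 38632.4196 mm^3
PD = 38632.4196 / 62139 = 0.622

0.622


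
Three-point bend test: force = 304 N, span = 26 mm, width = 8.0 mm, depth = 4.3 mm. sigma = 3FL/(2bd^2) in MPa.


sigma = 3*304*26/(2*8.0*4.3^2) = 80.2 MPa

80.2


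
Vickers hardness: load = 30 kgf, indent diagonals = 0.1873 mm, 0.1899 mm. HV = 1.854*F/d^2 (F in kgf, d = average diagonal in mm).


d_avg = (0.1873+0.1899)/2 = 0.1886 mm
HV = 1.854*30/0.1886^2 = 1564

1564


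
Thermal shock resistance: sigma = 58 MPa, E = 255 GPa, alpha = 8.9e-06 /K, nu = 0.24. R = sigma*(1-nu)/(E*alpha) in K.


R = 58*(1-0.24)/(255*1000*8.9e-06) = 19 K

19


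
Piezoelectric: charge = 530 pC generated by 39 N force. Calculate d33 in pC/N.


d33 = 530 / 39 = 13.6 pC/N

13.6


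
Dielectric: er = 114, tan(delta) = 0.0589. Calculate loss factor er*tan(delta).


Loss = 114 * 0.0589 = 6.715

6.715


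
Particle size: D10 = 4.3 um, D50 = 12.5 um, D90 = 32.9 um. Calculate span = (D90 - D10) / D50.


Span = (32.9 - 4.3) / 12.5 = 28.6 / 12.5 = 2.288

2.288


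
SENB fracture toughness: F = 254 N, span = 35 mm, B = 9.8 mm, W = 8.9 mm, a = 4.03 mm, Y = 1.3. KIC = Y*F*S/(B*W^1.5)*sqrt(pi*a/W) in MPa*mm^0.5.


KIC = 1.3*254*35/(9.8*8.9^1.5)*sqrt(pi*4.03/8.9) = 52.97

52.97


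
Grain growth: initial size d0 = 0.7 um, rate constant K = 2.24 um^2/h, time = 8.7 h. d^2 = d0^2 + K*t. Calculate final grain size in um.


d^2 = 0.7^2 + 2.24*8.7 = 19.978
d = sqrt(19.978) = 4.47 um

4.47


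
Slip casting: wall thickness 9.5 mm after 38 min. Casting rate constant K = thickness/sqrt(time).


K = 9.5 / sqrt(38) = 9.5 / 6.1644 = 1.541 mm/min^0.5

1.541


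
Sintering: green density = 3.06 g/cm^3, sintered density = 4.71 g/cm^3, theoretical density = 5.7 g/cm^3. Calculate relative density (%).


Relative = 4.71 / 5.7 * 100 = 82.6%

82.6


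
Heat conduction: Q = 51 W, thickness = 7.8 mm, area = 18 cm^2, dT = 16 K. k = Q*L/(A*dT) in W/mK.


k = 51*7.8/1000/(18/10000*16) = 13.81 W/mK

13.81


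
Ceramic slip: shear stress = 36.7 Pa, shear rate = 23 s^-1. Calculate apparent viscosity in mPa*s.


eta = tau/gamma * 1000 = 36.7/23 * 1000 = 1595.7 mPa*s

1595.7


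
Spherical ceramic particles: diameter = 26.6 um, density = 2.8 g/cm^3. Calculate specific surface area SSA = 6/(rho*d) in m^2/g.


SSA = 6 / (2.8 * 26.6) = 0.081 m^2/g

0.081


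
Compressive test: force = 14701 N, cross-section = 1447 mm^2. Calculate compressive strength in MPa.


CS = 14701 / 1447 = 10.2 MPa

10.2


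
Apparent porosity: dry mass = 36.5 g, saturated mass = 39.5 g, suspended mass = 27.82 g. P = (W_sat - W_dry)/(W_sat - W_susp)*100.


P = (39.5 - 36.5) / (39.5 - 27.82) * 100 = 3.0 / 11.68 * 100 = 25.7%

25.7


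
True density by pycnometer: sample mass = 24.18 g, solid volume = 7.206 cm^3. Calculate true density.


TD = 24.18 / 7.206 = 3.356 g/cm^3

3.356


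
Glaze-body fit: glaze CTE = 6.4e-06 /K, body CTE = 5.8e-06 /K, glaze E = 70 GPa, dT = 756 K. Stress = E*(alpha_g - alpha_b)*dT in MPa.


Stress = 70*1000*(6.4e-06 - 5.8e-06)*756 = 31.8 MPa

31.8


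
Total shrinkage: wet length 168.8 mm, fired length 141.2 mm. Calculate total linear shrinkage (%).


TS = (168.8 - 141.2) / 168.8 * 100 = 16.35%

16.35


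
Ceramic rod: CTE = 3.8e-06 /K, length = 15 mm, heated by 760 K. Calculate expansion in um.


dL = 3.8e-06 * 15 * 760 * 1000 = 43.32 um

43.32


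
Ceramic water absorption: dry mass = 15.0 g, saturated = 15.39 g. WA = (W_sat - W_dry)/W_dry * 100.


WA = (15.39 - 15.0) / 15.0 * 100 = 2.6%

2.6


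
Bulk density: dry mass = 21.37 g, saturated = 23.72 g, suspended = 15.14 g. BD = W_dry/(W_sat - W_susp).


BD = 21.37 / (23.72 - 15.14) = 21.37 / 8.58 = 2.491 g/cm^3

2.491


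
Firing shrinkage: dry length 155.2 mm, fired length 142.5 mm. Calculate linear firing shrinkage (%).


FS = (155.2 - 142.5) / 155.2 * 100 = 8.18%

8.18


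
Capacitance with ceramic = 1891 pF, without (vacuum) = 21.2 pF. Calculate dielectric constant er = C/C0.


er = 1891 / 21.2 = 89.2

89.2


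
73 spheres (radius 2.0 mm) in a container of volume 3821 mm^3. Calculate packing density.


V_sphere = 4/3*pi*2.0^3 = 33.5103 mm^3
Total V = 73*33.5103 = 2446.2519 mm^3
PD = 2446.2519 / 3821 = 0.64

0.64


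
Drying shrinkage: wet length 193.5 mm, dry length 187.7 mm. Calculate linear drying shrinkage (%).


DS = (193.5 - 187.7) / 193.5 * 100 = 3.0%

3.0


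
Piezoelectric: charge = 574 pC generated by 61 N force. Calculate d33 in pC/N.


d33 = 574 / 61 = 9.4 pC/N

9.4


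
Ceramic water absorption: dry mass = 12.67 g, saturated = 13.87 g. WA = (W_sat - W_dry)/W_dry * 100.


WA = (13.87 - 12.67) / 12.67 * 100 = 9.47%

9.47


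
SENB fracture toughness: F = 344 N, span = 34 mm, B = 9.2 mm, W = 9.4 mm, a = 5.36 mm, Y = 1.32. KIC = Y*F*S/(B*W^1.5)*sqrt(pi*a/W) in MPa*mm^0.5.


KIC = 1.32*344*34/(9.2*9.4^1.5)*sqrt(pi*5.36/9.4) = 77.93

77.93


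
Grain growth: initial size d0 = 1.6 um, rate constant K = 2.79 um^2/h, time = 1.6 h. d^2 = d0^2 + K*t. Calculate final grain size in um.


d^2 = 1.6^2 + 2.79*1.6 = 7.024
d = sqrt(7.024) = 2.65 um

2.65


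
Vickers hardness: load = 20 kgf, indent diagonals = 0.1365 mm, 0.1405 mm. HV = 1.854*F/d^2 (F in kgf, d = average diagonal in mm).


d_avg = (0.1365+0.1405)/2 = 0.1385 mm
HV = 1.854*20/0.1385^2 = 1933

1933


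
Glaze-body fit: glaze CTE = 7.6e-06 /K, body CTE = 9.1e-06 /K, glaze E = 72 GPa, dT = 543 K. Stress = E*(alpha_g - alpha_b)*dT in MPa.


Stress = 72*1000*(7.6e-06 - 9.1e-06)*543 = -58.6 MPa

-58.6


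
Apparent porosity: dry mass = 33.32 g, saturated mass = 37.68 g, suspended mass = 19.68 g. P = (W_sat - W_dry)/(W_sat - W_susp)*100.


P = (37.68 - 33.32) / (37.68 - 19.68) * 100 = 4.36 / 18.0 * 100 = 24.2%

24.2


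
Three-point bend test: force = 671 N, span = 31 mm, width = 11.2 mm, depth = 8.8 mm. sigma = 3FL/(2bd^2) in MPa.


sigma = 3*671*31/(2*11.2*8.8^2) = 36.0 MPa

36.0


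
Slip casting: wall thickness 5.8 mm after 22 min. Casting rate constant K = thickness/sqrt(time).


K = 5.8 / sqrt(22) = 5.8 / 4.6904 = 1.237 mm/min^0.5

1.237


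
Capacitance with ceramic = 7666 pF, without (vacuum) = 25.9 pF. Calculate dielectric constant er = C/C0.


er = 7666 / 25.9 = 295.98

295.98


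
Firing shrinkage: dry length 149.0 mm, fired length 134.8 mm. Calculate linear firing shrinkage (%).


FS = (149.0 - 134.8) / 149.0 * 100 = 9.53%

9.53


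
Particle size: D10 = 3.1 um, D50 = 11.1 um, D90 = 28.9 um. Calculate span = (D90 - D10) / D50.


Span = (28.9 - 3.1) / 11.1 = 25.8 / 11.1 = 2.324

2.324


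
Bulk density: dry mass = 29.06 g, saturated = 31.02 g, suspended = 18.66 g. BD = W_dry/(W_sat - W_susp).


BD = 29.06 / (31.02 - 18.66) = 29.06 / 12.36 = 2.351 g/cm^3

2.351


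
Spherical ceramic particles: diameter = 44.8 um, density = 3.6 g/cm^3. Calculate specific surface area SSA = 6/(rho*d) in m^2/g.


SSA = 6 / (3.6 * 44.8) = 0.037 m^2/g

0.037


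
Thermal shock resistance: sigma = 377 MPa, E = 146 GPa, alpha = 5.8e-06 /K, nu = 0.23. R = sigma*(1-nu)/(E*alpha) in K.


R = 377*(1-0.23)/(146*1000*5.8e-06) = 343 K

343


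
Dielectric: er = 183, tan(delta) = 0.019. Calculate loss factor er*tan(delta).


Loss = 183 * 0.019 = 3.477

3.477


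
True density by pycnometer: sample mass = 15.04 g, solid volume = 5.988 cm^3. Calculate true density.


TD = 15.04 / 5.988 = 2.512 g/cm^3

2.512


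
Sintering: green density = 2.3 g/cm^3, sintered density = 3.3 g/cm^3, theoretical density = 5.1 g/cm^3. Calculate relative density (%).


Relative = 3.3 / 5.1 * 100 = 64.7%

64.7


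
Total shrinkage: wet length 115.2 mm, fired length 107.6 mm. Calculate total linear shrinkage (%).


TS = (115.2 - 107.6) / 115.2 * 100 = 6.6%

6.6


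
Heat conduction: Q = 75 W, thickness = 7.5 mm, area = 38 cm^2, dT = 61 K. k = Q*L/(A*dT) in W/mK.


k = 75*7.5/1000/(38/10000*61) = 2.43 W/mK

2.43


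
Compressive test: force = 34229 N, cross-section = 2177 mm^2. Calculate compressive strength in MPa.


CS = 34229 / 2177 = 15.7 MPa

15.7


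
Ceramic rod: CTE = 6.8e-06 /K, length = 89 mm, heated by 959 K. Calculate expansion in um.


dL = 6.8e-06 * 89 * 959 * 1000 = 580.387 um

580.387


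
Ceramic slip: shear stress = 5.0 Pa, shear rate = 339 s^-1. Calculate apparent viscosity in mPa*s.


eta = tau/gamma * 1000 = 5.0/339 * 1000 = 14.7 mPa*s

14.7


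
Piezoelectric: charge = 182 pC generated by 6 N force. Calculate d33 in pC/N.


d33 = 182 / 6 = 30.3 pC/N

30.3


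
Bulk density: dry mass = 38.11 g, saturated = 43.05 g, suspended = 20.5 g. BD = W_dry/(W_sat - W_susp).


BD = 38.11 / (43.05 - 20.5) = 38.11 / 22.55 = 1.69 g/cm^3

1.69


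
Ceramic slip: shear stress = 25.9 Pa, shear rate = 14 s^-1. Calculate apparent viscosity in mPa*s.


eta = tau/gamma * 1000 = 25.9/14 * 1000 = 1850.0 mPa*s

1850.0


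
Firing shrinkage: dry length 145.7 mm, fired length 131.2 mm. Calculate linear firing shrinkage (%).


FS = (145.7 - 131.2) / 145.7 * 100 = 9.95%

9.95


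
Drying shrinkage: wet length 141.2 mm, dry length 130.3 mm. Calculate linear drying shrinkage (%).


DS = (141.2 - 130.3) / 141.2 * 100 = 7.72%

7.72


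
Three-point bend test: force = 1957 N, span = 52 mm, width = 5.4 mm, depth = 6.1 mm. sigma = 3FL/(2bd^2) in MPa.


sigma = 3*1957*52/(2*5.4*6.1^2) = 759.7 MPa

759.7


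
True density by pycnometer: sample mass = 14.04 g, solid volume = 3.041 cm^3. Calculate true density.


TD = 14.04 / 3.041 = 4.617 g/cm^3

4.617


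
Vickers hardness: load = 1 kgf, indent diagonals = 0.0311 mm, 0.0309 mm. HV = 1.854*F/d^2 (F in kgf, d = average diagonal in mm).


d_avg = (0.0311+0.0309)/2 = 0.031 mm
HV = 1.854*1/0.031^2 = 1929

1929


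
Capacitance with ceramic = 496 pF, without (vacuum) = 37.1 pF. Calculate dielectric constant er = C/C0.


er = 496 / 37.1 = 13.37

13.37


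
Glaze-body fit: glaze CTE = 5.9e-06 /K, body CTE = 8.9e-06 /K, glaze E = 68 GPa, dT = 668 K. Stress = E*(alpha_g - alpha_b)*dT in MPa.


Stress = 68*1000*(5.9e-06 - 8.9e-06)*668 = -136.3 MPa

-136.3


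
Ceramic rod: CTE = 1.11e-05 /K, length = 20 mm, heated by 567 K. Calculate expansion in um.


dL = 1.11e-05 * 20 * 567 * 1000 = 125.874 um

125.874


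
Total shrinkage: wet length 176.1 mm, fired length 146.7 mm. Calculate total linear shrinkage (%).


TS = (176.1 - 146.7) / 176.1 * 100 = 16.7%

16.7


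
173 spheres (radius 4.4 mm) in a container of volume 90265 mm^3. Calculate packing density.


V_sphere = 4/3*pi*4.4^3 = 356.8179 mm^3
Total V = 173*356.8179 = 61729.4967 mm^3
PD = 61729.4967 / 90265 = 0.684

0.684


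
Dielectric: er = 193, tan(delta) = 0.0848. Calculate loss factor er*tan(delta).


Loss = 193 * 0.0848 = 16.366

16.366


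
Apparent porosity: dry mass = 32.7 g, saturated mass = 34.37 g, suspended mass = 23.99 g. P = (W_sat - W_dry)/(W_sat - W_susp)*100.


P = (34.37 - 32.7) / (34.37 - 23.99) * 100 = 1.67 / 10.38 * 100 = 16.1%

16.1


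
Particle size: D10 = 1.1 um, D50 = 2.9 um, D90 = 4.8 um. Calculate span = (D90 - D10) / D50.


Span = (4.8 - 1.1) / 2.9 = 3.7 / 2.9 = 1.276

1.276


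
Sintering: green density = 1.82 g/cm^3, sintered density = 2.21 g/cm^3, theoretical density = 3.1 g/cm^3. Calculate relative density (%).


Relative = 2.21 / 3.1 * 100 = 71.3%

71.3


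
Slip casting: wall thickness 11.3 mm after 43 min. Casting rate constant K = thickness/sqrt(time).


K = 11.3 / sqrt(43) = 11.3 / 6.5574 = 1.723 mm/min^0.5

1.723


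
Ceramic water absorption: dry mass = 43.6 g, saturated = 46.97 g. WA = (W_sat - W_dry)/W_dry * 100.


WA = (46.97 - 43.6) / 43.6 * 100 = 7.73%

7.73


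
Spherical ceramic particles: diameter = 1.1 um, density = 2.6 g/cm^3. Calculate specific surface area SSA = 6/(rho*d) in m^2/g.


SSA = 6 / (2.6 * 1.1) = 2.098 m^2/g

2.098


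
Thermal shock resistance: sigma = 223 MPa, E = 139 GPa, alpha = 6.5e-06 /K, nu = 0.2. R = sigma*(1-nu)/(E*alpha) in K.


R = 223*(1-0.2)/(139*1000*6.5e-06) = 197 K

197


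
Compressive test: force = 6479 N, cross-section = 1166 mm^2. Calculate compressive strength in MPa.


CS = 6479 / 1166 = 5.6 MPa

5.6


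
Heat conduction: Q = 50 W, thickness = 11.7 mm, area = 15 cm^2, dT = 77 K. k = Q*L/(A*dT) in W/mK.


k = 50*11.7/1000/(15/10000*77) = 5.06 W/mK

5.06


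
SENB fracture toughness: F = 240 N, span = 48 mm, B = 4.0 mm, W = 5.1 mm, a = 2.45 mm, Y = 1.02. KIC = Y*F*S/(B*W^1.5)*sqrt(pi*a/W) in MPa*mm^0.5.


KIC = 1.02*240*48/(4.0*5.1^1.5)*sqrt(pi*2.45/5.1) = 313.34

313.34
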